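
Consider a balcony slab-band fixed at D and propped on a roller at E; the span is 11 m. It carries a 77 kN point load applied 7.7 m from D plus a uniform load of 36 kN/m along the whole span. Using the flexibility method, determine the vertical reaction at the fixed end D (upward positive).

Remove the prop at E; the released (primary) structure is a cantilever built in at D.
Primary-structure tip deflection at E by superposition:
  point load 77 at a = 7.7: Pa²(3L − a)/(6EI) = 19250/EI
  UDL 36: wL⁴/(8EI) = 65884/EI
  δ_0 = 85135/EI
Tip deflection under a unit load at E: L³/(3EI) = 443.7/EI.
The prop prevents deflection at E: R_E = δ_0/δ_{EE} = 85135/443.7 = 191.9 kN.
Vertical equilibrium: R_D = ΣP − R_E = 473 − 191.9 = 281.1 kN.

R_D = 281.1 kN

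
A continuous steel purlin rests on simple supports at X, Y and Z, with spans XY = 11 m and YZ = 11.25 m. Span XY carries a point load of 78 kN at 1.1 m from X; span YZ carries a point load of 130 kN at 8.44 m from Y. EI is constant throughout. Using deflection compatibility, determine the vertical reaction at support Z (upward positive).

R_Z = 87.97 kN

Release continuity at Y by inserting a hinge; the redundant is the internal moment M_Y. The primary structure is two simply-supported spans XY and YZ.
Rotations at Y on the released spans (each span's end-slope, ×1/EI):
  span XY: point load 78 at a = 1.1: Pab(L + a)/(6LEI) = 155.7/EI
  span YZ: point load 130 at a = 8.44: Pab(L + b)/(6LEI) = 642.2/EI
  relative rotation θ_0 = (155.7 + 642.2)/EI = 797.9/EI
A unit hogging moment at Y produces rotation L₁/(3EI) + L₂/(3EI) = 7.417/EI.
Compatibility: M_Y·(L₁+L₂)/(3EI) = θ_0, giving M_Y = 107.6 kN·m (hogging).
Span YZ, ΣM about Z: R_Y^{YZ}·11.25 = 365.3 + 107.6, so R_Y^{YZ} = 42.03 kN and R_Z = 130 − 42.03 = 87.97 kN.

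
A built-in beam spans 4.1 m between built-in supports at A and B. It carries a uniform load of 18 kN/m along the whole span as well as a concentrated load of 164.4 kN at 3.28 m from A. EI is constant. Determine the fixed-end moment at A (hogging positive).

Take the two fixed-end moments M_A, M_B as redundants; the released structure is the simple span AB.
Simple-span end rotations at A and B under the given loads:
  at A: UDL 18: wL³/(24EI) = 51.69/EI
  at B: UDL 18: wL³/(24EI) = 51.69/EI
  at A: point load 164.4 at a = 3.28: Pab(L + b)/(6LEI) = 88.43/EI
  at B: point load 164.4 at a = 3.28: Pab(L + a)/(6LEI) = 132.7/EI
  θ_A0 = 140.1/EI,  θ_B0 = 184.3/EI
Flexibility coefficients: a unit moment at one end gives L/(3EI) there and L/(6EI) at the far end, so f₁₁ = f₂₂ = 1.367/EI and f₁₂ = f₂₁ = 0.6833/EI.
Compatibility — zero rotation at each built-in end:
  1.367 M_A + 0.6833 M_B = 140.1
  0.6833 M_A + 1.367 M_B = 184.3
Solving the pair gives M_A = 46.78 kN·m and M_B = 111.5 kN·m (hogging).

M_A = 46.78 kN·m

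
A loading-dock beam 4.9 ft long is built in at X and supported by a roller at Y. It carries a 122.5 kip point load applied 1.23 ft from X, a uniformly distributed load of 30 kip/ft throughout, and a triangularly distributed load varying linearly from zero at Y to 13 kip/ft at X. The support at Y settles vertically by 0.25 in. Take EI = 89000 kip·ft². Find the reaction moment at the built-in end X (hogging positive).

M_X = 441.2 kip·ft

Take the reaction at Y as the redundant and release it; the primary structure is a cantilever fixed at X.
Primary-structure tip deflection at Y by superposition:
  point load 122.5 at a = 1.23: Pa²(3L − a)/(6EI) = 416.1/EI
  UDL 30: wL⁴/(8EI) = 2162/EI
  triangular load, peak 13 at the fixed end: w₀L⁴/(30EI) = 249.8/EI
  δ_0 = 2828/EI
Tip deflection under a unit load at Y: L³/(3EI) = 39.22/EI.
With EI = 89000 kip·ft²: δ_0 = 0.031772 ft and δ_{YY} = 0.000441 ft/kip.
Compatibility — the beam at Y must follow the support down by 0.02083 ft: δ_0 − R_Y·δ_{YY} = 0.02083, so R_Y = (0.031772 − 0.02083)/0.000441 = 24.82 kip.
Moment equilibrium about X: M_X = Σ(load moments about X) − R_Y·L = 562.8 − 24.82×4.9 = 441.2 kip·ft.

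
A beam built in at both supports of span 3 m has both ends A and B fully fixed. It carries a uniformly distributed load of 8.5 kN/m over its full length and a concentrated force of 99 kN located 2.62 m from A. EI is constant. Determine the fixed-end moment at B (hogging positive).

Release both end moments; the primary structure is a simply-supported span AB with redundants M_A and M_B.
On the primary (simply-supported) span, the end slopes from the loading are:
  at A: UDL 8.5: wL³/(24EI) = 9.562/EI
  at B: UDL 8.5: wL³/(24EI) = 9.562/EI
  at A: point load 99 at a = 2.62: Pab(L + b)/(6LEI) = 18.51/EI
  at B: point load 99 at a = 2.62: Pab(L + a)/(6LEI) = 30.77/EI
  θ_A0 = 28.07/EI,  θ_B0 = 40.34/EI
Flexibility coefficients: a unit moment at one end gives L/(3EI) there and L/(6EI) at the far end, so f₁₁ = f₂₂ = 1/EI and f₁₂ = f₂₁ = 0.5/EI.
Compatibility — zero rotation at each built-in end:
  1 M_A + 0.5 M_B = 28.07
  0.5 M_A + 1 M_B = 40.34
Solving the pair gives M_A = 10.54 kN·m and M_B = 35.07 kN·m (hogging).

M_B = 35.07 kN·m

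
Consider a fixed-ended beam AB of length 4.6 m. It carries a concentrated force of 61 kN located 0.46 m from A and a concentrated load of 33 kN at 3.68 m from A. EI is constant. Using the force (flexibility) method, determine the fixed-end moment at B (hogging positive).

Take the two fixed-end moments M_A, M_B as redundants; the released structure is the simple span AB.
Simple-span end rotations at A and B under the given loads:
  at A: point load 61 at a = 0.46: Pab(L + b)/(6LEI) = 36.79/EI
  at B: point load 61 at a = 0.46: Pab(L + a)/(6LEI) = 21.3/EI
  at A: point load 33 at a = 3.68: Pab(L + b)/(6LEI) = 22.34/EI
  at B: point load 33 at a = 3.68: Pab(L + a)/(6LEI) = 33.52/EI
  θ_A0 = 59.13/EI,  θ_B0 = 54.81/EI
Flexibility coefficients: a unit moment at one end gives L/(3EI) there and L/(6EI) at the far end, so f₁₁ = f₂₂ = 1.533/EI and f₁₂ = f₂₁ = 0.7667/EI.
Compatibility — zero rotation at each built-in end:
  1.533 M_A + 0.7667 M_B = 59.13
  0.7667 M_A + 1.533 M_B = 54.81
Solving the pair gives M_A = 27.59 kN·m and M_B = 21.96 kN·m (hogging).

M_B = 21.96 kN·m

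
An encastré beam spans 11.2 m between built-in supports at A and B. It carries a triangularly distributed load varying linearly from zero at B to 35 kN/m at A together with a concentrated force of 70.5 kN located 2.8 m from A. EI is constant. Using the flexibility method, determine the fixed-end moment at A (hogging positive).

Release both end moments; the primary structure is a simply-supported span AB with redundants M_A and M_B.
Simple-span end rotations at A and B under the given loads:
  at A: triangular load, peak 35: w₀L³/(45EI) = 1093/EI
  at B: triangular load, peak 35: 7w₀L³/(360EI) = 956.1/EI
  at A: point load 70.5 at a = 2.8: Pab(L + b)/(6LEI) = 483.6/EI
  at B: point load 70.5 at a = 2.8: Pab(L + a)/(6LEI) = 345.4/EI
  θ_A0 = 1576/EI,  θ_B0 = 1302/EI
Flexibility coefficients: a unit moment at one end gives L/(3EI) there and L/(6EI) at the far end, so f₁₁ = f₂₂ = 3.733/EI and f₁₂ = f₂₁ = 1.867/EI.
Compatibility — zero rotation at each built-in end:
  3.733 M_A + 1.867 M_B = 1576
  1.867 M_A + 3.733 M_B = 1302
Solving the pair gives M_A = 330.6 kN·m and M_B = 183.4 kN·m (hogging).

M_A = 330.6 kN·m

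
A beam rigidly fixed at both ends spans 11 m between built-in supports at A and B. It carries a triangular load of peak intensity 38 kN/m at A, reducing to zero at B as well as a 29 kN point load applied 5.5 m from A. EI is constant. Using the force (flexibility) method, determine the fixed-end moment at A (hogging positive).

M_A = 269.8 kN·m

Release both end moments; the primary structure is a simply-supported span AB with redundants M_A and M_B.
Simple-span end rotations at A and B under the given loads:
  at A: triangular load, peak 38: w₀L³/(45EI) = 1124/EI
  at B: triangular load, peak 38: 7w₀L³/(360EI) = 983.5/EI
  at A: point load 29 at a = 5.5: Pab(L + b)/(6LEI) = 219.3/EI
  at B: point load 29 at a = 5.5: Pab(L + a)/(6LEI) = 219.3/EI
  θ_A0 = 1343/EI,  θ_B0 = 1203/EI
Flexibility coefficients: a unit moment at one end gives L/(3EI) there and L/(6EI) at the far end, so f₁₁ = f₂₂ = 3.667/EI and f₁₂ = f₂₁ = 1.833/EI.
Compatibility — zero rotation at each built-in end:
  3.667 M_A + 1.833 M_B = 1343
  1.833 M_A + 3.667 M_B = 1203
Solving the pair gives M_A = 269.8 kN·m and M_B = 193.1 kN·m (hogging).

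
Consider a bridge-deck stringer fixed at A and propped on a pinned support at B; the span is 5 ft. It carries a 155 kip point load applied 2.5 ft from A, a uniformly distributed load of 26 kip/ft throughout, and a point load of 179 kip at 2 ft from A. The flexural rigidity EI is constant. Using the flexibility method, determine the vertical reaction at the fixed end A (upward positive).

R_A = 329.6 kip

Remove the prop at B; the released (primary) structure is a cantilever built in at A.
Downward deflection at the released point B due to the loads:
  point load 155 at a = 2.5: Pa²(3L − a)/(6EI) = 2018/EI
  UDL 26: wL⁴/(8EI) = 2031/EI
  point load 179 at a = 2: Pa²(3L − a)/(6EI) = 1551/EI
  δ_0 = 5601/EI
Flexibility coefficient — unit upward force at B: δ_{BB} = L³/(3EI) = 41.67/EI.
The prop prevents deflection at B: R_B = δ_0/δ_{BB} = 5601/41.67 = 134.4 kip.
Vertical equilibrium: R_A = ΣP − R_B = 464 − 134.4 = 329.6 kip.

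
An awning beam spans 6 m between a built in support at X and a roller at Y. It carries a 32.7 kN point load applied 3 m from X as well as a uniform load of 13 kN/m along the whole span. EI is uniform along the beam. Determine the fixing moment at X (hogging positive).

Remove the prop at Y; the released (primary) structure is a cantilever built in at X.
Free-end deflection of the primary structure under the applied loading (downward +):
  point load 32.7 at a = 3: Pa²(3L − a)/(6EI) = 735.8/EI
  UDL 13: wL⁴/(8EI) = 2106/EI
  δ_0 = 2842/EI
Tip deflection under a unit load at Y: L³/(3EI) = 72/EI.
Compatibility at Y: δ_0 − R_Y·δ_{YY} = 0, so R_Y = 2842/72 = 39.47 kN.
Moment equilibrium about X: M_X = Σ(load moments about X) − R_Y·L = 332.1 − 39.47×6 = 95.29 kN·m.

M_X = 95.29 kN·m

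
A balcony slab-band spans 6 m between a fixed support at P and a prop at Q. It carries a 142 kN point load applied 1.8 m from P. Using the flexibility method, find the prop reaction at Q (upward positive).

Remove the prop at Q; the released (primary) structure is a cantilever built in at P.
Downward deflection at the released point Q due to the loads:
  point load 142 at a = 1.8: Pa²(3L − a)/(6EI) = 1242/EI
Tip deflection under a unit load at Q: L³/(3EI) = 72/EI.
The prop prevents deflection at Q: R_Q = δ_0/δ_{QQ} = 1242/72 = 17.25 kN.

R_Q = 17.25 kN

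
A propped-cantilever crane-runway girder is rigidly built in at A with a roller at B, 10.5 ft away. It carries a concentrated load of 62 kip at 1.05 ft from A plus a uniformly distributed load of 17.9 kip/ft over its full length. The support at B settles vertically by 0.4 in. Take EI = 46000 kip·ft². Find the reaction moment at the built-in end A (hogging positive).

Release the roller at B. Primary structure: cantilever fixed at A.
Free-end deflection of the primary structure under the applied loading (downward +):
  point load 62 at a = 1.05: Pa²(3L − a)/(6EI) = 346.9/EI
  UDL 17.9: wL⁴/(8EI) = 27197/EI
  δ_0 = 27544/EI
Tip deflection under a unit load at B: L³/(3EI) = 385.9/EI.
With EI = 46000 kip·ft²: δ_0 = 0.59878 ft and δ_{BB} = 0.008389 ft/kip.
Compatibility — the beam at B must follow the support down by 0.03333 ft: δ_0 − R_B·δ_{BB} = 0.03333, so R_B = (0.59878 − 0.03333)/0.008389 = 67.41 kip.
Moment equilibrium about A: M_A = Σ(load moments about A) − R_B·L = 1052 − 67.41×10.5 = 344.1 kip·ft.

M_A = 344.1 kip·ft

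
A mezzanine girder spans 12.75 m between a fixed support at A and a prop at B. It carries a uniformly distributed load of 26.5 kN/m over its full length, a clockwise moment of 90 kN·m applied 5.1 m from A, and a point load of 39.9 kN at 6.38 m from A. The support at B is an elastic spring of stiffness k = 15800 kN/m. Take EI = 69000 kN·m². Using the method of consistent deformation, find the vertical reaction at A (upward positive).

R_A = 232.7 kN

Remove the prop at B; the released (primary) structure is a cantilever built in at A.
Downward deflection at the released point B due to the loads:
  UDL 26.5: wL⁴/(8EI) = 87538/EI
  clockwise couple 90 at a = 5.1: M₀a(2L − a)/(2EI) = 4682/EI
  point load 39.9 at a = 6.38: Pa²(3L − a)/(6EI) = 8627/EI
  δ_0 = 100847/EI
Flexibility coefficient — unit upward force at B: δ_{BB} = L³/(3EI) = 690.9/EI.
With EI = 69000 kN·m²: δ_0 = 1.4615 m and δ_{BB} = 0.010013 m/kN.
Compatibility — the spring shortens by R_B/k under the reaction it provides: δ_0 − R_B·δ_{BB} = R_B/k. With 1/k = 0.000063 m/kN, R_B = δ_0 / (δ_{BB} + 1/k) = 1.4615 / (0.010013 + 0.000063) = 145 kN.
Vertical equilibrium: R_A = ΣP − R_B = 377.8 − 145 = 232.7 kN.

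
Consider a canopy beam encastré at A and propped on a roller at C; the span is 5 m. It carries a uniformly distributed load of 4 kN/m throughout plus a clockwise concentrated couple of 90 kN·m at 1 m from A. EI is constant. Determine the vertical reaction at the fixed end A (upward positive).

Take the reaction at C as the redundant and release it; the primary structure is a cantilever fixed at A.
Deflection at C on the released cantilever, summing each load's contribution:
  UDL 4: wL⁴/(8EI) = 312.5/EI
  clockwise couple 90 at a = 1: M₀a(2L − a)/(2EI) = 405/EI
  δ_0 = 717.5/EI
Tip deflection under a unit load at C: L³/(3EI) = 41.67/EI.
The prop prevents deflection at C: R_C = δ_0/δ_{CC} = 717.5/41.67 = 17.22 kN.
Vertical equilibrium: R_A = ΣP − R_C = 20 − 17.22 = 2.78 kN.

R_A = 2.78 kN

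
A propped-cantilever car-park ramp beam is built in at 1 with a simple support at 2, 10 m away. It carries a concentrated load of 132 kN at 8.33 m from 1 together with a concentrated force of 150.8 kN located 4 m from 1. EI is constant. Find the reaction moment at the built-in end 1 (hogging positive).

Remove the prop at 2; the released (primary) structure is a cantilever built in at 1.
Free-end deflection of the primary structure under the applied loading (downward +):
  point load 132 at a = 8.33: Pa²(3L − a)/(6EI) = 33080/EI
  point load 150.8 at a = 4: Pa²(3L − a)/(6EI) = 10455/EI
  δ_0 = 43536/EI
Tip deflection under a unit load at 2: L³/(3EI) = 333.3/EI.
The prop prevents deflection at 2: R_2 = δ_0/δ_{22} = 43536/333.3 = 130.6 kN.
Moment equilibrium about 1: M_1 = Σ(load moments about 1) − R_2·L = 1703 − 130.6×10 = 396.7 kN·m.

M_1 = 396.7 kN·m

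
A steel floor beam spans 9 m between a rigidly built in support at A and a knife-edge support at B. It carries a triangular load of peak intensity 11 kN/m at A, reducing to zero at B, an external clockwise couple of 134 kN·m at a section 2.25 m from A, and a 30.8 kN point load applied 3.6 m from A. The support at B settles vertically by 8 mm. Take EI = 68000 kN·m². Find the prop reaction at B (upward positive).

R_B = 23.84 kN

Release the roller at B. Primary structure: cantilever fixed at A.
Free-end deflection of the primary structure under the applied loading (downward +):
  triangular load, peak 11 at the fixed end: w₀L⁴/(30EI) = 2406/EI
  clockwise couple 134 at a = 2.25: M₀a(2L − a)/(2EI) = 2374/EI
  point load 30.8 at a = 3.6: Pa²(3L − a)/(6EI) = 1557/EI
  δ_0 = 6337/EI
Flexibility coefficient — unit upward force at B: δ_{BB} = L³/(3EI) = 243/EI.
With EI = 68000 kN·m²: δ_0 = 0.093188 m and δ_{BB} = 0.003574 m/kN.
Compatibility — the beam at B must follow the support down by 0.008 m: δ_0 − R_B·δ_{BB} = 0.008, so R_B = (0.093188 − 0.008)/0.003574 = 23.84 kN.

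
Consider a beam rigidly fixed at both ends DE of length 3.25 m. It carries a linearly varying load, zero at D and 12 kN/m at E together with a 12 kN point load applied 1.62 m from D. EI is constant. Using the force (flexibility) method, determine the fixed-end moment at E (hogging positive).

Release both end moments; the primary structure is a simply-supported span DE with redundants M_D and M_E.
On the primary (simply-supported) span, the end slopes from the loading are:
  at D: triangular load, peak 12: 7w₀L³/(360EI) = 8.01/EI
  at E: triangular load, peak 12: w₀L³/(45EI) = 9.154/EI
  at D: point load 12 at a = 1.62: Pab(L + b)/(6LEI) = 7.93/EI
  at E: point load 12 at a = 1.62: Pab(L + a)/(6LEI) = 7.914/EI
  θ_D0 = 15.94/EI,  θ_E0 = 17.07/EI
Flexibility coefficients: a unit moment at one end gives L/(3EI) there and L/(6EI) at the far end, so f₁₁ = f₂₂ = 1.083/EI and f₁₂ = f₂₁ = 0.5417/EI.
Compatibility — zero rotation at each built-in end:
  1.083 M_D + 0.5417 M_E = 15.94
  0.5417 M_D + 1.083 M_E = 17.07
Solving the pair gives M_D = 9.115 kN·m and M_E = 11.2 kN·m (hogging).

M_E = 11.2 kN·m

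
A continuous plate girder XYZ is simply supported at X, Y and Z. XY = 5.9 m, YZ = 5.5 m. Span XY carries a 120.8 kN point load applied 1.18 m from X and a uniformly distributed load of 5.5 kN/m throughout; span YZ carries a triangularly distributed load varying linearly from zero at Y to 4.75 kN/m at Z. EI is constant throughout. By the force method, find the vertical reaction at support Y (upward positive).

R_Y = 62.95 kN

Release continuity at Y by inserting a hinge; the redundant is the internal moment M_Y. The primary structure is two simply-supported spans XY and YZ.
Rotations at Y on the released spans (each span's end-slope, ×1/EI):
  span XY: point load 120.8 at a = 1.18: Pab(L + a)/(6LEI) = 134.6/EI
  span XY: UDL 5.5: wL³/(24EI) = 47.07/EI
  span YZ: triangular load, peak 4.75: 7w₀L³/(360EI) = 15.37/EI
  relative rotation θ_0 = (181.6 + 15.37)/EI = 197/EI
A unit hogging moment at Y produces rotation L₁/(3EI) + L₂/(3EI) = 3.8/EI.
Slope continuity at Y: θ_0 = M_Y·3.8/EI, so M_Y = 197/3.8 = 51.84 kN·m (hogging).
Span XY, ΣM about X with M_Y applied at Y: R_Y^{XY}·5.9 = 238.3 + 51.84, so R_Y^{XY} = 49.17 kN and R_X = 153.2 − 49.17 = 104.1 kN.
Span YZ, ΣM about Z: R_Y^{YZ}·5.5 = 23.95 + 51.84, so R_Y^{YZ} = 13.78 kN and R_Z = 13.06 − 13.78 = -0.7172 kN.
R_Y = 49.17 + 13.78 = 62.95 kN.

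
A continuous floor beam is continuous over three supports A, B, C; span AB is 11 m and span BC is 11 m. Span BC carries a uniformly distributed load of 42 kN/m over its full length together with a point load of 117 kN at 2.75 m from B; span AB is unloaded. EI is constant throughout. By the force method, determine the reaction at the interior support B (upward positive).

Release continuity at B by inserting a hinge; the redundant is the internal moment M_B. The primary structure is two simply-supported spans AB and BC.
Rotations at B on the released spans (each span's end-slope, ×1/EI):
  span BC: UDL 42: wL³/(24EI) = 2329/EI
  span BC: point load 117 at a = 2.75: Pab(L + b)/(6LEI) = 774.2/EI
  relative rotation θ_0 = (0 + 3103)/EI = 3103/EI
A unit hogging moment at B produces rotation L₁/(3EI) + L₂/(3EI) = 7.333/EI.
Slope continuity at B: θ_0 = M_B·7.333/EI, so M_B = 3103/7.333 = 423.2 kN·m (hogging).
Span AB, ΣM about A with M_B applied at B: R_B^{AB}·11 = 0 + 423.2, so R_B^{AB} = 38.47 kN and R_A = 0 − 38.47 = -38.47 kN.
Span BC, ΣM about C: R_B^{BC}·11 = 3506 + 423.2, so R_B^{BC} = 357.2 kN and R_C = 579 − 357.2 = 221.8 kN.
R_B = 38.47 + 357.2 = 395.7 kN.

R_B = 395.7 kN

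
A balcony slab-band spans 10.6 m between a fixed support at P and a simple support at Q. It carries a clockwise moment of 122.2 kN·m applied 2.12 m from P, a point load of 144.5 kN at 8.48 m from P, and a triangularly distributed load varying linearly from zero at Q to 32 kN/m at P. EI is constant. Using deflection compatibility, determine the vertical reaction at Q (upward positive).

Remove the prop at Q; the released (primary) structure is a cantilever built in at P.
Free-end deflection of the primary structure under the applied loading (downward +):
  clockwise couple 122.2 at a = 2.12: M₀a(2L − a)/(2EI) = 2471/EI
  point load 144.5 at a = 8.48: Pa²(3L − a)/(6EI) = 40387/EI
  triangular load, peak 32 at the fixed end: w₀L⁴/(30EI) = 13466/EI
  δ_0 = 56324/EI
Flexibility coefficient — unit upward force at Q: δ_{QQ} = L³/(3EI) = 397/EI.
Compatibility at Q: δ_0 − R_Q·δ_{QQ} = 0, so R_Q = 56324/397 = 141.9 kN.

R_Q = 141.9 kN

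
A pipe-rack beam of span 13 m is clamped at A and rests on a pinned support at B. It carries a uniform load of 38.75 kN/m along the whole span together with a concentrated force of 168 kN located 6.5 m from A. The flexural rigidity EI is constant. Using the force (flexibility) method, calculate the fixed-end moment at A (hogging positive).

Choose R_B as the redundant. The primary structure is the cantilever fixed at A.
Primary-structure tip deflection at B by superposition:
  UDL 38.75: wL⁴/(8EI) = 138342/EI
  point load 168 at a = 6.5: Pa²(3L − a)/(6EI) = 38448/EI
  δ_0 = 176790/EI
Flexibility coefficient — unit upward force at B: δ_{BB} = L³/(3EI) = 732.3/EI.
The prop prevents deflection at B: R_B = δ_0/δ_{BB} = 176790/732.3 = 241.4 kN.
Moment equilibrium about A: M_A = Σ(load moments about A) − R_B·L = 4366 − 241.4×13 = 1228 kN·m.

M_A = 1228 kN·m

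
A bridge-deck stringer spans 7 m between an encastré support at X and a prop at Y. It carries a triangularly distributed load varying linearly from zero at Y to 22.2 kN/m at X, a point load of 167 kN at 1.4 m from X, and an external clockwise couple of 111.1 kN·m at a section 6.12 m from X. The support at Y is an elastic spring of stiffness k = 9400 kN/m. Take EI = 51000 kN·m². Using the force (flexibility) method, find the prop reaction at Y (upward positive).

Remove the prop at Y; the released (primary) structure is a cantilever built in at X.
Free-end deflection of the primary structure under the applied loading (downward +):
  triangular load, peak 22.2 at the fixed end: w₀L⁴/(30EI) = 1777/EI
  point load 167 at a = 1.4: Pa²(3L − a)/(6EI) = 1069/EI
  clockwise couple 111.1 at a = 6.12: M₀a(2L − a)/(2EI) = 2679/EI
  δ_0 = 5525/EI
Flexibility coefficient — unit upward force at Y: δ_{YY} = L³/(3EI) = 114.3/EI.
With EI = 51000 kN·m²: δ_0 = 0.10833 m and δ_{YY} = 0.002242 m/kN.
Compatibility — the spring shortens by R_Y/k under the reaction it provides: δ_0 − R_Y·δ_{YY} = R_Y/k. With 1/k = 0.000106 m/kN, R_Y = δ_0 / (δ_{YY} + 1/k) = 0.10833 / (0.002242 + 0.000106) = 46.13 kN.

R_Y = 46.13 kN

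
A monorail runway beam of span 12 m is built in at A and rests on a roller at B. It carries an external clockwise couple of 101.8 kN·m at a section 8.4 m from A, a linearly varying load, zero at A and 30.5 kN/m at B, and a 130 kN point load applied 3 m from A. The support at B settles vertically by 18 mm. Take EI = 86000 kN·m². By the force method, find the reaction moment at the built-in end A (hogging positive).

Take the reaction at B as the redundant and release it; the primary structure is a cantilever fixed at A.
Downward deflection at the released point B due to the loads:
  clockwise couple 101.8 at a = 8.4: M₀a(2L − a)/(2EI) = 6670/EI
  triangular load, peak 30.5 at the free end: 11w₀L⁴/(120EI) = 57974/EI
  point load 130 at a = 3: Pa²(3L − a)/(6EI) = 6435/EI
  δ_0 = 71079/EI
Flexibility coefficient — unit upward force at B: δ_{BB} = L³/(3EI) = 576/EI.
With EI = 86000 kN·m²: δ_0 = 0.8265 m and δ_{BB} = 0.006698 m/kN.
Compatibility — the beam at B must follow the support down by 0.018 m: δ_0 − R_B·δ_{BB} = 0.018, so R_B = (0.8265 − 0.018)/0.006698 = 120.7 kN.
Moment equilibrium about A: M_A = Σ(load moments about A) − R_B·L = 1956 − 120.7×12 = 507.2 kN·m.

M_A = 507.2 kN·m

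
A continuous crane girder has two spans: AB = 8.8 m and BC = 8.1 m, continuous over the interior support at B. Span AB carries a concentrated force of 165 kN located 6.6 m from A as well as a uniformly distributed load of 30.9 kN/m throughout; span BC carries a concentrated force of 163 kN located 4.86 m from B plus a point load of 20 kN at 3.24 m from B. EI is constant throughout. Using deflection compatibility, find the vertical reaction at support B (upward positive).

Insert a hinge at B; M_B is the redundant, and each span becomes simply supported.
Discontinuity in slope at B on the released structure — sum the simple-span end rotations:
  span AB: point load 165 at a = 6.6: Pab(L + a)/(6LEI) = 698.8/EI
  span AB: UDL 30.9: wL³/(24EI) = 877.4/EI
  span BC: point load 163 at a = 4.86: Pab(L + b)/(6LEI) = 598.9/EI
  span BC: point load 20 at a = 3.24: Pab(L + b)/(6LEI) = 83.98/EI
  relative rotation θ_0 = (1576 + 682.9)/EI = 2259/EI
A unit hogging moment at B produces rotation L₁/(3EI) + L₂/(3EI) = 5.633/EI.
Compatibility: M_B·(L₁+L₂)/(3EI) = θ_0, giving M_B = 401 kN·m (hogging).
Span AB, ΣM about A with M_B applied at B: R_B^{AB}·8.8 = 2285 + 401, so R_B^{AB} = 305.3 kN and R_A = 436.9 − 305.3 = 131.6 kN.
Span BC, ΣM about C: R_B^{BC}·8.1 = 625.3 + 401, so R_B^{BC} = 126.7 kN and R_C = 183 − 126.7 = 56.29 kN.
R_B = 305.3 + 126.7 = 432 kN.

R_B = 432 kN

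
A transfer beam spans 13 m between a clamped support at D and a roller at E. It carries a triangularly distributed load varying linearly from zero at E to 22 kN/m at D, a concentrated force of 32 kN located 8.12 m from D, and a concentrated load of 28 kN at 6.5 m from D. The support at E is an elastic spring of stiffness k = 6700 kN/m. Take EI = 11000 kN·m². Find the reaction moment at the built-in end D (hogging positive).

M_D = 384.7 kN·m

Remove the prop at E; the released (primary) structure is a cantilever built in at D.
Deflection at E on the released cantilever, summing each load's contribution:
  triangular load, peak 22 at the fixed end: w₀L⁴/(30EI) = 20945/EI
  point load 32 at a = 8.12: Pa²(3L − a)/(6EI) = 10859/EI
  point load 28 at a = 6.5: Pa²(3L − a)/(6EI) = 6408/EI
  δ_0 = 38212/EI
Flexibility coefficient — unit upward force at E: δ_{EE} = L³/(3EI) = 732.3/EI.
With EI = 11000 kN·m²: δ_0 = 3.4738 m and δ_{EE} = 0.066576 m/kN.
Compatibility — the spring shortens by R_E/k under the reaction it provides: δ_0 − R_E·δ_{EE} = R_E/k. With 1/k = 0.000149 m/kN, R_E = δ_0 / (δ_{EE} + 1/k) = 3.4738 / (0.066576 + 0.000149) = 52.06 kN.
Moment equilibrium about D: M_D = Σ(load moments about D) − R_E·L = 1062 − 52.06×13 = 384.7 kN·m.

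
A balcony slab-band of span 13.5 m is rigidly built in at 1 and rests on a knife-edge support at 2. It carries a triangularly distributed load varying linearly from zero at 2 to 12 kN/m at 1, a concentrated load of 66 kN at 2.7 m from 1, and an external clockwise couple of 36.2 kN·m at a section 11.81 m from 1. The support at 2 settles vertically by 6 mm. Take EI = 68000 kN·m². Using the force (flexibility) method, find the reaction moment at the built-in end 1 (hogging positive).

M_1 = 263.6 kN·m

Choose R_2 as the redundant. The primary structure is the cantilever fixed at 1.
Primary-structure tip deflection at 2 by superposition:
  triangular load, peak 12 at the fixed end: w₀L⁴/(30EI) = 13286/EI
  point load 66 at a = 2.7: Pa²(3L − a)/(6EI) = 3031/EI
  clockwise couple 36.2 at a = 11.81: M₀a(2L − a)/(2EI) = 3247/EI
  δ_0 = 19564/EI
Tip deflection under a unit load at 2: L³/(3EI) = 820.1/EI.
With EI = 68000 kN·m²: δ_0 = 0.28771 m and δ_{22} = 0.012061 m/kN.
Compatibility — the beam at 2 must follow the support down by 0.006 m: δ_0 − R_2·δ_{22} = 0.006, so R_2 = (0.28771 − 0.006)/0.012061 = 23.36 kN.
Moment equilibrium about 1: M_1 = Σ(load moments about 1) − R_2·L = 578.9 − 23.36×13.5 = 263.6 kN·m.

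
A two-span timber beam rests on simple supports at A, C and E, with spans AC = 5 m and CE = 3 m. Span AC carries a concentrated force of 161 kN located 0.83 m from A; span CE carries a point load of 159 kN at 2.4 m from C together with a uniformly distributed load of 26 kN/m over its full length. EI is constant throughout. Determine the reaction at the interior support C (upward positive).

R_C = 134.2 kN

Insert a hinge at C; M_C is the redundant, and each span becomes simply supported.
End slopes at the hinge C, treating each span as simply supported:
  span AC: point load 161 at a = 0.83: Pab(L + a)/(6LEI) = 108.3/EI
  span CE: point load 159 at a = 2.4: Pab(L + b)/(6LEI) = 45.79/EI
  span CE: UDL 26: wL³/(24EI) = 29.25/EI
  relative rotation θ_0 = (108.3 + 75.04)/EI = 183.3/EI
A unit hogging moment at C produces rotation L₁/(3EI) + L₂/(3EI) = 2.667/EI.
Compatibility: M_C·(L₁+L₂)/(3EI) = θ_0, giving M_C = 68.75 kN·m (hogging).
Span AC, ΣM about A with M_C applied at C: R_C^{AC}·5 = 133.6 + 68.75, so R_C^{AC} = 40.48 kN and R_A = 161 − 40.48 = 120.5 kN.
Span CE, ΣM about E: R_C^{CE}·3 = 212.4 + 68.75, so R_C^{CE} = 93.72 kN and R_E = 237 − 93.72 = 143.3 kN.
R_C = 40.48 + 93.72 = 134.2 kN.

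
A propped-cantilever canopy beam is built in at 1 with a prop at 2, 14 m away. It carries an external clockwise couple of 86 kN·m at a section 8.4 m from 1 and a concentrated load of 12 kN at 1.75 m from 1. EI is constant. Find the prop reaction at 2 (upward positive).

Take the reaction at 2 as the redundant and release it; the primary structure is a cantilever fixed at 1.
Deflection at 2 on the released cantilever, summing each load's contribution:
  clockwise couple 86 at a = 8.4: M₀a(2L − a)/(2EI) = 7080/EI
  point load 12 at a = 1.75: Pa²(3L − a)/(6EI) = 246.5/EI
  δ_0 = 7326/EI
Tip deflection under a unit load at 2: L³/(3EI) = 914.7/EI.
The prop prevents deflection at 2: R_2 = δ_0/δ_{22} = 7326/914.7 = 8.01 kN.

R_2 = 8.01 kN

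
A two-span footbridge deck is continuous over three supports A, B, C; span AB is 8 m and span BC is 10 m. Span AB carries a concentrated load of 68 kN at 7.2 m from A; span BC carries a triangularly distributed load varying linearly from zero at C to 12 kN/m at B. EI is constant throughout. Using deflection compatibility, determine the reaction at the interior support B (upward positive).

R_B = 115.9 kN

Insert a hinge at B; M_B is the redundant, and each span becomes simply supported.
Rotations at B on the released spans (each span's end-slope, ×1/EI):
  span AB: point load 68 at a = 7.2: Pab(L + a)/(6LEI) = 124/EI
  span BC: triangular load, peak 12: w₀L³/(45EI) = 266.7/EI
  relative rotation θ_0 = (124 + 266.7)/EI = 390.7/EI
A unit hogging moment at B produces rotation L₁/(3EI) + L₂/(3EI) = 6/EI.
Slope continuity at B: θ_0 = M_B·6/EI, so M_B = 390.7/6 = 65.12 kN·m (hogging).
Span AB, ΣM about A with M_B applied at B: R_B^{AB}·8 = 489.6 + 65.12, so R_B^{AB} = 69.34 kN and R_A = 68 − 69.34 = -1.34 kN.
Span BC, ΣM about C: R_B^{BC}·10 = 400 + 65.12, so R_B^{BC} = 46.51 kN and R_C = 60 − 46.51 = 13.49 kN.
R_B = 69.34 + 46.51 = 115.9 kN.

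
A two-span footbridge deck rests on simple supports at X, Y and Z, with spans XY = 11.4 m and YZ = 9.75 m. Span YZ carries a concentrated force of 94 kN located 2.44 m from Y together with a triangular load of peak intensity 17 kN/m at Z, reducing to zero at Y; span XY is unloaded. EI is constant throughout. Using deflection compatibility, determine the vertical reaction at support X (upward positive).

Take M_Y as the redundant. Released structure: two simple spans XY and YZ with a hinge at Y.
Discontinuity in slope at Y on the released structure — sum the simple-span end rotations:
  span YZ: point load 94 at a = 2.44: Pab(L + b)/(6LEI) = 488.9/EI
  span YZ: triangular load, peak 17: 7w₀L³/(360EI) = 306.4/EI
  relative rotation θ_0 = (0 + 795.3)/EI = 795.3/EI
A unit hogging moment at Y produces rotation L₁/(3EI) + L₂/(3EI) = 7.05/EI.
Compatibility: M_Y·(L₁+L₂)/(3EI) = θ_0, giving M_Y = 112.8 kN·m (hogging).
Span XY, ΣM about X with M_Y applied at Y: R_Y^{XY}·11.4 = 0 + 112.8, so R_Y^{XY} = 9.896 kN and R_X = 0 − 9.896 = -9.896 kN.

R_X = -9.896 kN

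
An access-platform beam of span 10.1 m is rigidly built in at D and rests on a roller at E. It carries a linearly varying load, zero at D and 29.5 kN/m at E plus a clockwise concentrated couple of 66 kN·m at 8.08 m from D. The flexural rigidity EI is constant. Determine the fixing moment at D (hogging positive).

Take the reaction at E as the redundant and release it; the primary structure is a cantilever fixed at D.
Primary-structure tip deflection at E by superposition:
  triangular load, peak 29.5 at the free end: 11w₀L⁴/(120EI) = 28140/EI
  clockwise couple 66 at a = 8.08: M₀a(2L − a)/(2EI) = 3232/EI
  δ_0 = 31371/EI
Flexibility coefficient — unit upward force at E: δ_{EE} = L³/(3EI) = 343.4/EI.
The prop prevents deflection at E: R_E = δ_0/δ_{EE} = 31371/343.4 = 91.35 kN.
Moment equilibrium about D: M_D = Σ(load moments about D) − R_E·L = 1069 − 91.35×10.1 = 146.5 kN·m.

M_D = 146.5 kN·m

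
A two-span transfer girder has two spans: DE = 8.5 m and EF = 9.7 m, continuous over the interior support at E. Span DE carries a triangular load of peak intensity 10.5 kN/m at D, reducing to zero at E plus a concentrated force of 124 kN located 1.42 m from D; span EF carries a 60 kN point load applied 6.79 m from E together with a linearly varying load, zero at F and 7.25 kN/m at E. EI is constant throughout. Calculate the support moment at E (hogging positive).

Take M_E as the redundant. Released structure: two simple spans DE and EF with a hinge at E.
End slopes at the hinge E, treating each span as simply supported:
  span DE: triangular load, peak 10.5: 7w₀L³/(360EI) = 125.4/EI
  span DE: point load 124 at a = 1.42: Pab(L + a)/(6LEI) = 242.5/EI
  span EF: point load 60 at a = 6.79: Pab(L + b)/(6LEI) = 256.9/EI
  span EF: triangular load, peak 7.25: w₀L³/(45EI) = 147/EI
  relative rotation θ_0 = (367.9 + 403.9)/EI = 771.8/EI
A unit hogging moment at E produces rotation L₁/(3EI) + L₂/(3EI) = 6.067/EI.
Slope continuity at E: θ_0 = M_E·6.067/EI, so M_E = 771.8/6.067 = 127.2 kN·m (hogging).

M_E = 127.2 kN·m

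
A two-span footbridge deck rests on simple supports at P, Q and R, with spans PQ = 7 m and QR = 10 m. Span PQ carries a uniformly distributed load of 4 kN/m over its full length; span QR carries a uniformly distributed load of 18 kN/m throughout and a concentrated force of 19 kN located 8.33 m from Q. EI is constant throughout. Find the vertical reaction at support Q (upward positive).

R_Q = 144 kN

Insert a hinge at Q; M_Q is the redundant, and each span becomes simply supported.
Rotations at Q on the released spans (each span's end-slope, ×1/EI):
  span PQ: UDL 4: wL³/(24EI) = 57.17/EI
  span QR: UDL 18: wL³/(24EI) = 750/EI
  span QR: point load 19 at a = 8.33: Pab(L + b)/(6LEI) = 51.41/EI
  relative rotation θ_0 = (57.17 + 801.4)/EI = 858.6/EI
A unit hogging moment at Q produces rotation L₁/(3EI) + L₂/(3EI) = 5.667/EI.
Slope continuity at Q: θ_0 = M_Q·5.667/EI, so M_Q = 858.6/5.667 = 151.5 kN·m (hogging).
Span PQ, ΣM about P with M_Q applied at Q: R_Q^{PQ}·7 = 98 + 151.5, so R_Q^{PQ} = 35.64 kN and R_P = 28 − 35.64 = -7.645 kN.
Span QR, ΣM about R: R_Q^{QR}·10 = 931.7 + 151.5, so R_Q^{QR} = 108.3 kN and R_R = 199 − 108.3 = 90.68 kN.
R_Q = 35.64 + 108.3 = 144 kN.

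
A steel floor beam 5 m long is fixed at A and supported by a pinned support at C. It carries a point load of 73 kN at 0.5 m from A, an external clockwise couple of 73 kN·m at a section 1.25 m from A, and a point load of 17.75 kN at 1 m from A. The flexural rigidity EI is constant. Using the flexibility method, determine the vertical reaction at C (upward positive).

R_C = 11.63 kN

Remove the prop at C; the released (primary) structure is a cantilever built in at A.
Primary-structure tip deflection at C by superposition:
  point load 73 at a = 0.5: Pa²(3L − a)/(6EI) = 44.1/EI
  clockwise couple 73 at a = 1.25: M₀a(2L − a)/(2EI) = 399.2/EI
  point load 17.75 at a = 1: Pa²(3L − a)/(6EI) = 41.42/EI
  δ_0 = 484.7/EI
Flexibility coefficient — unit upward force at C: δ_{CC} = L³/(3EI) = 41.67/EI.
The prop prevents deflection at C: R_C = δ_0/δ_{CC} = 484.7/41.67 = 11.63 kN.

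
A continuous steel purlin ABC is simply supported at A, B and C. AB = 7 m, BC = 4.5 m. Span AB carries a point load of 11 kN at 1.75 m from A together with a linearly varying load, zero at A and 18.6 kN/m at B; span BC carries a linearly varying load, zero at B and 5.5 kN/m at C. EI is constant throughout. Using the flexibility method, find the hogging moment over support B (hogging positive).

M_B = 45.02 kN·m

Take M_B as the redundant. Released structure: two simple spans AB and BC with a hinge at B.
Discontinuity in slope at B on the released structure — sum the simple-span end rotations:
  span AB: point load 11 at a = 1.75: Pab(L + a)/(6LEI) = 21.05/EI
  span AB: triangular load, peak 18.6: w₀L³/(45EI) = 141.8/EI
  span BC: triangular load, peak 5.5: 7w₀L³/(360EI) = 9.745/EI
  relative rotation θ_0 = (162.8 + 9.745)/EI = 172.6/EI
A unit hogging moment at B produces rotation L₁/(3EI) + L₂/(3EI) = 3.833/EI.
Slope continuity at B: θ_0 = M_B·3.833/EI, so M_B = 172.6/3.833 = 45.02 kN·m (hogging).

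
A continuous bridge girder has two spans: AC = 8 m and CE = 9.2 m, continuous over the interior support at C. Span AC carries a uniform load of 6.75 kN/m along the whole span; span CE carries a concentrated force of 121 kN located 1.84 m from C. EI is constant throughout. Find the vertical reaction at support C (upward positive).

Release continuity at C by inserting a hinge; the redundant is the internal moment M_C. The primary structure is two simply-supported spans AC and CE.
End slopes at the hinge C, treating each span as simply supported:
  span AC: UDL 6.75: wL³/(24EI) = 144/EI
  span CE: point load 121 at a = 1.84: Pab(L + b)/(6LEI) = 491.6/EI
  relative rotation θ_0 = (144 + 491.6)/EI = 635.6/EI
A unit hogging moment at C produces rotation L₁/(3EI) + L₂/(3EI) = 5.733/EI.
Slope continuity at C: θ_0 = M_C·5.733/EI, so M_C = 635.6/5.733 = 110.9 kN·m (hogging).
Span AC, ΣM about A with M_C applied at C: R_C^{AC}·8 = 216 + 110.9, so R_C^{AC} = 40.86 kN and R_A = 54 − 40.86 = 13.14 kN.
Span CE, ΣM about E: R_C^{CE}·9.2 = 890.6 + 110.9, so R_C^{CE} = 108.8 kN and R_E = 121 − 108.8 = 12.15 kN.
R_C = 40.86 + 108.8 = 149.7 kN.

R_C = 149.7 kN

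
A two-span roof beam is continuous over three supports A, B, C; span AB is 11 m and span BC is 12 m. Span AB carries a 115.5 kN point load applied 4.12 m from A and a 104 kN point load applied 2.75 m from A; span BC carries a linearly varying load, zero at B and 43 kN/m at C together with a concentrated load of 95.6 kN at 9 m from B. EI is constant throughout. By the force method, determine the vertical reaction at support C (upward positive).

R_C = 208.7 kN

Take M_B as the redundant. Released structure: two simple spans AB and BC with a hinge at B.
Rotations at B on the released spans (each span's end-slope, ×1/EI):
  span AB: point load 115.5 at a = 4.12: Pab(L + a)/(6LEI) = 750/EI
  span AB: point load 104 at a = 2.75: Pab(L + a)/(6LEI) = 491.6/EI
  span BC: triangular load, peak 43: 7w₀L³/(360EI) = 1445/EI
  span BC: point load 95.6 at a = 9: Pab(L + b)/(6LEI) = 537.8/EI
  relative rotation θ_0 = (1242 + 1983)/EI = 3224/EI
A unit hogging moment at B produces rotation L₁/(3EI) + L₂/(3EI) = 7.667/EI.
Slope continuity at B: θ_0 = M_B·7.667/EI, so M_B = 3224/7.667 = 420.5 kN·m (hogging).
Span BC, ΣM about C: R_B^{BC}·12 = 1319 + 420.5, so R_B^{BC} = 144.9 kN and R_C = 353.6 − 144.9 = 208.7 kN.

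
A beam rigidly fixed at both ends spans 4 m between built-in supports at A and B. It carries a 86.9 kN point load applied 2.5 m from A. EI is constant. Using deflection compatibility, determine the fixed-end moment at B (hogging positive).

Take the two fixed-end moments M_A, M_B as redundants; the released structure is the simple span AB.
Simple-span end rotations at A and B under the given loads:
  at A: point load 86.9 at a = 2.5: Pab(L + b)/(6LEI) = 74.68/EI
  at B: point load 86.9 at a = 2.5: Pab(L + a)/(6LEI) = 88.26/EI
  θ_A0 = 74.68/EI,  θ_B0 = 88.26/EI
Flexibility coefficients: a unit moment at one end gives L/(3EI) there and L/(6EI) at the far end, so f₁₁ = f₂₂ = 1.333/EI and f₁₂ = f₂₁ = 0.6667/EI.
Compatibility — zero rotation at each built-in end:
  1.333 M_A + 0.6667 M_B = 74.68
  0.6667 M_A + 1.333 M_B = 88.26
Solving the pair gives M_A = 30.55 kN·m and M_B = 50.92 kN·m (hogging).

M_B = 50.92 kN·m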